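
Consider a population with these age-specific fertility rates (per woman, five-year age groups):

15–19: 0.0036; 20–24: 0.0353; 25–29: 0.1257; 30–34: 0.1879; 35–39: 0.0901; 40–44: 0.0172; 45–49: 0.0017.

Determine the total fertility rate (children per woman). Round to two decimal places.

2.31

Sum of ASFRs = 0.0036 + 0.0353 + 0.1257 + 0.1879 + 0.0901 + 0.0172 + 0.0017 = 0.4615
TFR = 5 × 0.4615 = 2.3075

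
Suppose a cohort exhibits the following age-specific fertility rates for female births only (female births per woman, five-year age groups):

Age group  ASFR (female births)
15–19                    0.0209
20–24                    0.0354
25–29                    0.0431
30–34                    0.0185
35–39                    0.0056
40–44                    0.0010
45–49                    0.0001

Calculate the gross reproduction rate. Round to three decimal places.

0.623

Sum of female ASFRs = 0.0209 + 0.0354 + 0.0431 + 0.0185 + 0.0056 + 0.0010 + 0.0001 = 0.1246
GRR = 5 × 0.1246 = 0.623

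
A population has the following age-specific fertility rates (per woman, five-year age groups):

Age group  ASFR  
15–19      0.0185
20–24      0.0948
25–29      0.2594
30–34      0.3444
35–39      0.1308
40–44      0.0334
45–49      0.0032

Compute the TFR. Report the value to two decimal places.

4.42

Sum of ASFRs = 0.0185 + 0.0948 + 0.2594 + 0.3444 + 0.1308 + 0.0334 + 0.0032 = 0.8845
TFR = 5 × 0.8845 = 4.4225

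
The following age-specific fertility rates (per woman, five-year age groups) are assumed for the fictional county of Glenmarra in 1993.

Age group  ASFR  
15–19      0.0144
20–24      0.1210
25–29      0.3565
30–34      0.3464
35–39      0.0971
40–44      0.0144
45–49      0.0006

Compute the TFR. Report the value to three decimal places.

4.752

Sum of ASFRs = 0.0144 + 0.1210 + 0.3565 + 0.3464 + 0.0971 + 0.0144 + 0.0006 = 0.9504
TFR = 5 × 0.9504 = 4.752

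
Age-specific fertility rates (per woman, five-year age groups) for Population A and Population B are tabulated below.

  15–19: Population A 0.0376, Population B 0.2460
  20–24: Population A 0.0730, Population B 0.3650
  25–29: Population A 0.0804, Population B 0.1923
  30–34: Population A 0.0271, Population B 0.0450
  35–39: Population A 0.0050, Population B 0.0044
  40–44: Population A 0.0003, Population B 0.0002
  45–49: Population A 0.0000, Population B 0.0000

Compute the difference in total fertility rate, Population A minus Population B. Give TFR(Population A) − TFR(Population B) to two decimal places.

Population A:
  Sum of ASFRs = 0.0376 + 0.0730 + 0.0804 + 0.0271 + 0.0050 + 0.0003 + 0.0000 = 0.2234
  TFR = 5 × 0.2234 = 1.117
Population B:
  Sum of ASFRs = 0.2460 + 0.3650 + 0.1923 + 0.0450 + 0.0044 + 0.0002 + 0.0000 = 0.8529
  TFR = 5 × 0.8529 = 4.2645
Difference = 1.117 − 4.2645 = -3.1475

-3.15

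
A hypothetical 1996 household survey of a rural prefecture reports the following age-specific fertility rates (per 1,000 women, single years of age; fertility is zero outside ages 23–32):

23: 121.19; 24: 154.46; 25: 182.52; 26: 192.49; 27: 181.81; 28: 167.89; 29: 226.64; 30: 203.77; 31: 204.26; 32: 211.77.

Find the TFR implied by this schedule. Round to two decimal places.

Sum of ASFRs = 121.19 + 154.46 + 182.52 + 192.49 + 181.81 + 167.89 + 226.64 + 203.77 + 204.26 + 211.77 = 1846.80
TFR = 1846.80 / 1000 = 1.8468

1.85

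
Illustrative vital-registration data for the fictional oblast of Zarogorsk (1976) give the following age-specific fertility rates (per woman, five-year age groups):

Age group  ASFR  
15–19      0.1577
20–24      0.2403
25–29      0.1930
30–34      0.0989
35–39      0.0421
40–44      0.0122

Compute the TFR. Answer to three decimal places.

3.721

Sum of ASFRs = 0.1577 + 0.2403 + 0.1930 + 0.0989 + 0.0421 + 0.0122 = 0.7442
TFR = 5 × 0.7442 = 3.721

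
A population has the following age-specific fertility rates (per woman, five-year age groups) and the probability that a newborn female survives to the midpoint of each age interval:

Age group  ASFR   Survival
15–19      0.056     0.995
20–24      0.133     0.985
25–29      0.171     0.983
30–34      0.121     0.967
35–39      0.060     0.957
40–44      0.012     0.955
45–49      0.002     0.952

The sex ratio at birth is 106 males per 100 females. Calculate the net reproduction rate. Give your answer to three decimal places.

1.317

Proportion female at birth = 100 / (100 + 106) = 0.48544.
Each age group contributes 5 × ASFR × survival:
  15–19: 5 × 0.056 × 0.995 = 0.27860
  20–24: 5 × 0.133 × 0.985 = 0.65503
  25–29: 5 × 0.171 × 0.983 = 0.84047
  30–34: 5 × 0.121 × 0.967 = 0.58504
  35–39: 5 × 0.060 × 0.957 = 0.28710
  40–44: 5 × 0.012 × 0.955 = 0.05730
  45–49: 5 × 0.002 × 0.952 = 0.00952
Sum = 2.71306
NRR = 0.48544 × 2.71306 = 1.31703
An NRR exceeding 1 indicates intrinsic growth under these rates.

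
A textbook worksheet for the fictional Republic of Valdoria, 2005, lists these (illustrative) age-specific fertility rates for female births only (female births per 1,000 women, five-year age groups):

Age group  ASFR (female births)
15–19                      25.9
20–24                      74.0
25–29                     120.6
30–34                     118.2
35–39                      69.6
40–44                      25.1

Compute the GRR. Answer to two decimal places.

Sum of female ASFRs = 25.9 + 74.0 + 120.6 + 118.2 + 69.6 + 25.1 = 433.4
GRR = 5 × 433.4 / 1000 = 2.167

2.17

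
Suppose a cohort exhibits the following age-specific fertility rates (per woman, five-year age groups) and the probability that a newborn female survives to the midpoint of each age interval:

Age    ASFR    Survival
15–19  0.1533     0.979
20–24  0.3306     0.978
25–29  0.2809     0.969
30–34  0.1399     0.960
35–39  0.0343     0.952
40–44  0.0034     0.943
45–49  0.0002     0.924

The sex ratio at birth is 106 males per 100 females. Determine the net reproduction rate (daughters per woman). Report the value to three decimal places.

2.223

Proportion female at birth = 100 / (100 + 106) = 0.48544.
Survival-weighted fertility by age (5·fₓ·Sₓ):
  15–19: 5 × 0.1533 × 0.979 = 0.75040
  20–24: 5 × 0.3306 × 0.978 = 1.61663
  25–29: 5 × 0.2809 × 0.969 = 1.36096
  30–34: 5 × 0.1399 × 0.960 = 0.67152
  35–39: 5 × 0.0343 × 0.952 = 0.16327
  40–44: 5 × 0.0034 × 0.943 = 0.01603
  45–49: 5 × 0.0002 × 0.924 = 0.00092
Sum = 4.57973
NRR = 0.48544 × 4.57973 = 2.22318
With NRR above 1 the population is above replacement fertility.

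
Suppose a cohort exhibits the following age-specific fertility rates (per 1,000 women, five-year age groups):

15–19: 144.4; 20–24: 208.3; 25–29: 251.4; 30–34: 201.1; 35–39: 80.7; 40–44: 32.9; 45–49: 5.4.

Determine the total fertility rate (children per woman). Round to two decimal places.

4.62

Sum of ASFRs = 144.4 + 208.3 + 251.4 + 201.1 + 80.7 + 32.9 + 5.4 = 924.2
TFR = 5 × 924.2 / 1000 = 4.621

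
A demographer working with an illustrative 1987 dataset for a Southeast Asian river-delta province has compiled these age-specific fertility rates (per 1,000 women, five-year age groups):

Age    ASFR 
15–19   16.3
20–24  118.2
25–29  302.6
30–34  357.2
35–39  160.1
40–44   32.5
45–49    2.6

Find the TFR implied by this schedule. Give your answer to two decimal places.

4.95

Sum of ASFRs = 16.3 + 118.2 + 302.6 + 357.2 + 160.1 + 32.5 + 2.6 = 989.5
TFR = 5 × 989.5 / 1000 = 4.9475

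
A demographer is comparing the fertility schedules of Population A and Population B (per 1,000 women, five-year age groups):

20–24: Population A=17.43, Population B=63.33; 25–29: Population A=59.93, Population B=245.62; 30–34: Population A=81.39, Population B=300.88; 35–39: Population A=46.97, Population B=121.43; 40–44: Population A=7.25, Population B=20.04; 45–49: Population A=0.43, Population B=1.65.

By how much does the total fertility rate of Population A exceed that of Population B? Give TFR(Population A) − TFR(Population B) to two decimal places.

Population A:
  Sum of ASFRs = 17.43 + 59.93 + 81.39 + 46.97 + 7.25 + 0.43 = 213.40
  TFR = 5 × 213.40 / 1000 = 1.067
Population B:
  Sum of ASFRs = 63.33 + 245.62 + 300.88 + 121.43 + 20.04 + 1.65 = 752.95
  TFR = 5 × 752.95 / 1000 = 3.76475
Difference = 1.067 − 3.76475 = -2.69775

-2.70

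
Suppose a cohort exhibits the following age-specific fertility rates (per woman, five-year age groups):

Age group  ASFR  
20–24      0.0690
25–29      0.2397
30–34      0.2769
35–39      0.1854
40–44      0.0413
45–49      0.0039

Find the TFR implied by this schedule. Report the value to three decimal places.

4.081

Sum of ASFRs = 0.0690 + 0.2397 + 0.2769 + 0.1854 + 0.0413 + 0.0039 = 0.8162
TFR = 5 × 0.8162 = 4.081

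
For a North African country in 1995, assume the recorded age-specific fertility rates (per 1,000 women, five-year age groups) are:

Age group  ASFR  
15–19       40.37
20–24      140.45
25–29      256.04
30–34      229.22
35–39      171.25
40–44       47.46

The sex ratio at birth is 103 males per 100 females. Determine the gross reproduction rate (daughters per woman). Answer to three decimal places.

2.179

Proportion female at birth = 100 / (100 + 103) = 0.49261.
Sum of ASFRs = 40.37 + 140.45 + 256.04 + 229.22 + 171.25 + 47.46 = 884.79
TFR = 5 × 884.79 / 1000 = 4.42395
GRR = 0.49261 × 4.42395 = 2.17928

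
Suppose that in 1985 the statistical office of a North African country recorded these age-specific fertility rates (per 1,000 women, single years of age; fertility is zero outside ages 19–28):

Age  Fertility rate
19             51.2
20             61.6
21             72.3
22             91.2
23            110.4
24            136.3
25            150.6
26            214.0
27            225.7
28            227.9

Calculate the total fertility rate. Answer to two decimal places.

Sum of ASFRs = 51.2 + 61.6 + 72.3 + 91.2 + 110.4 + 136.3 + 150.6 + 214.0 + 225.7 + 227.9 = 1341.2
TFR = 1341.2 / 1000 = 1.3412

1.34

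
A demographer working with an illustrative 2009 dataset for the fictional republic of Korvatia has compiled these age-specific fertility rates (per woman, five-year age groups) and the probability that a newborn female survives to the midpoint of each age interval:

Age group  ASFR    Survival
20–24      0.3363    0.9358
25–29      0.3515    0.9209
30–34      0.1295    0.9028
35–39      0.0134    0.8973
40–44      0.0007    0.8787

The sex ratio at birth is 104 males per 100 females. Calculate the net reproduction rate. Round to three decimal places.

Proportion female at birth = 100 / (100 + 104) = 0.49020.
Weighting each age-specific rate by interval width and survival:
  20–24: 5 × 0.3363 × 0.9358 = 1.57355
  25–29: 5 × 0.3515 × 0.9209 = 1.61848
  30–34: 5 × 0.1295 × 0.9028 = 0.58456
  35–39: 5 × 0.0134 × 0.8973 = 0.06012
  40–44: 5 × 0.0007 × 0.8787 = 0.00308
Sum = 3.83979
NRR = 0.49020 × 3.83979 = 1.88227

1.882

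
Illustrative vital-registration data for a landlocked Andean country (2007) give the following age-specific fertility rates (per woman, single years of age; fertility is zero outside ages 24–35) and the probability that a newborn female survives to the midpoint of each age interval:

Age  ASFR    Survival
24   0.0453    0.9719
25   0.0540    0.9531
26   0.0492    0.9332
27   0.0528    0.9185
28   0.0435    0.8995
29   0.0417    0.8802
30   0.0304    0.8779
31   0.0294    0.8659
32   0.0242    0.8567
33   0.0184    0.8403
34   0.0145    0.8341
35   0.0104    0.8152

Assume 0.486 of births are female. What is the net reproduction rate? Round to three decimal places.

0.182

Proportion female at birth = 0.486.
Weighting each age-specific rate by interval width and survival:
  24: 1 × 0.0453 × 0.9719 = 0.04403
  25: 1 × 0.0540 × 0.9531 = 0.05147
  26: 1 × 0.0492 × 0.9332 = 0.04591
  27: 1 × 0.0528 × 0.9185 = 0.04850
  28: 1 × 0.0435 × 0.8995 = 0.03913
  29: 1 × 0.0417 × 0.8802 = 0.03670
  30: 1 × 0.0304 × 0.8779 = 0.02669
  31: 1 × 0.0294 × 0.8659 = 0.02546
  32: 1 × 0.0242 × 0.8567 = 0.02073
  33: 1 × 0.0184 × 0.8403 = 0.01546
  34: 1 × 0.0145 × 0.8341 = 0.01209
  35: 1 × 0.0104 × 0.8152 = 0.00848
Sum = 0.37465
NRR = 0.486 × 0.37465 = 0.18208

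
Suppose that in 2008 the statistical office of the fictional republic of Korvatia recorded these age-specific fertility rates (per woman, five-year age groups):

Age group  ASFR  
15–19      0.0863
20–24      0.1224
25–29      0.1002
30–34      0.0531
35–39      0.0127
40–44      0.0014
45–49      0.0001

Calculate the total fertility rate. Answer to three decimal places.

Sum of ASFRs = 0.0863 + 0.1224 + 0.1002 + 0.0531 + 0.0127 + 0.0014 + 0.0001 = 0.3762
TFR = 5 × 0.3762 = 1.881

1.881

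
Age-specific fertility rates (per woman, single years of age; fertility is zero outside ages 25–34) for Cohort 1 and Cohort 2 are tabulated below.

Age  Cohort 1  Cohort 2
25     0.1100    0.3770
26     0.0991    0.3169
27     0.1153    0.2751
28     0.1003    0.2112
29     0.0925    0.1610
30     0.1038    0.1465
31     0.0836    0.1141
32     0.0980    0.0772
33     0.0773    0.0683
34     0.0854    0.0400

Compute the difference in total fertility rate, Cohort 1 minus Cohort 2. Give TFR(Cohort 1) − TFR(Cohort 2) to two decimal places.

-0.82

Cohort 1:
  Sum of ASFRs = 0.1100 + 0.0991 + 0.1153 + 0.1003 + 0.0925 + 0.1038 + 0.0836 + 0.0980 + 0.0773 + 0.0854 = 0.9653
  TFR = 0.9653
Cohort 2:
  Sum of ASFRs = 0.3770 + 0.3169 + 0.2751 + 0.2112 + 0.1610 + 0.1465 + 0.1141 + 0.0772 + 0.0683 + 0.0400 = 1.7873
  TFR = 1.7873
Difference = 0.9653 − 1.7873 = -0.822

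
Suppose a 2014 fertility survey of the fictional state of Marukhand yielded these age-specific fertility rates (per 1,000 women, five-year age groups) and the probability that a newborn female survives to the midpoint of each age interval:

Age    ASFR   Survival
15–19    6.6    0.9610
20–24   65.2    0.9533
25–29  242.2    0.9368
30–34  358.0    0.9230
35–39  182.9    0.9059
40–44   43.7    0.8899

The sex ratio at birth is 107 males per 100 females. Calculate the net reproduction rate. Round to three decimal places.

Proportion female at birth = 100 / (100 + 107) = 0.48309.
Each age group contributes 5 × ASFR × survival:
  15–19: 5 × 6.6/1000 × 0.9610 = 0.03171
  20–24: 5 × 65.2/1000 × 0.9533 = 0.31078
  25–29: 5 × 242.2/1000 × 0.9368 = 1.13446
  30–34: 5 × 358.0/1000 × 0.9230 = 1.65217
  35–39: 5 × 182.9/1000 × 0.9059 = 0.82845
  40–44: 5 × 43.7/1000 × 0.8899 = 0.19444
Sum = 4.15201
NRR = 0.48309 × 4.15201 = 2.00579

2.006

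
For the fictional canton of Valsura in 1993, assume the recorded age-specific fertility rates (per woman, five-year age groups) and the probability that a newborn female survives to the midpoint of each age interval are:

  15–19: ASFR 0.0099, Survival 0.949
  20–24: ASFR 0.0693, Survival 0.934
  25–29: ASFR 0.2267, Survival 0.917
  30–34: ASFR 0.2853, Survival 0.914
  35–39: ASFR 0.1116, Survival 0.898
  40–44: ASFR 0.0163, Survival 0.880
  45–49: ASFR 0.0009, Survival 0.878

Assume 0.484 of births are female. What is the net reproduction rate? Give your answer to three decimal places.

1.593

Proportion female at birth = 0.484.
Survival-weighted fertility by age (5·fₓ·Sₓ):
  15–19: 5 × 0.0099 × 0.949 = 0.04698
  20–24: 5 × 0.0693 × 0.934 = 0.32363
  25–29: 5 × 0.2267 × 0.917 = 1.03942
  30–34: 5 × 0.2853 × 0.914 = 1.30382
  35–39: 5 × 0.1116 × 0.898 = 0.50108
  40–44: 5 × 0.0163 × 0.880 = 0.07172
  45–49: 5 × 0.0009 × 0.878 = 0.00395
Sum = 3.29060
NRR = 0.484 × 3.29060 = 1.59265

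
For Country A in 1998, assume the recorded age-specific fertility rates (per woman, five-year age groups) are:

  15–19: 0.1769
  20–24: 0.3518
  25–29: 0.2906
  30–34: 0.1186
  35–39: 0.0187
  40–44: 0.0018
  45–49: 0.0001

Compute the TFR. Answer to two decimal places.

4.79

Sum of ASFRs = 0.1769 + 0.3518 + 0.2906 + 0.1186 + 0.0187 + 0.0018 + 0.0001 = 0.9585
TFR = 5 × 0.9585 = 4.7925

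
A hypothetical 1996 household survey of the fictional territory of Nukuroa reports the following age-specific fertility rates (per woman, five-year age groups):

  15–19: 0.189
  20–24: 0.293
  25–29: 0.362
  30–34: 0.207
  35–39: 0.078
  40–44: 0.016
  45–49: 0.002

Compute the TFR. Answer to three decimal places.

5.735

Sum of ASFRs = 0.189 + 0.293 + 0.362 + 0.207 + 0.078 + 0.016 + 0.002 = 1.147
TFR = 5 × 1.147 = 5.735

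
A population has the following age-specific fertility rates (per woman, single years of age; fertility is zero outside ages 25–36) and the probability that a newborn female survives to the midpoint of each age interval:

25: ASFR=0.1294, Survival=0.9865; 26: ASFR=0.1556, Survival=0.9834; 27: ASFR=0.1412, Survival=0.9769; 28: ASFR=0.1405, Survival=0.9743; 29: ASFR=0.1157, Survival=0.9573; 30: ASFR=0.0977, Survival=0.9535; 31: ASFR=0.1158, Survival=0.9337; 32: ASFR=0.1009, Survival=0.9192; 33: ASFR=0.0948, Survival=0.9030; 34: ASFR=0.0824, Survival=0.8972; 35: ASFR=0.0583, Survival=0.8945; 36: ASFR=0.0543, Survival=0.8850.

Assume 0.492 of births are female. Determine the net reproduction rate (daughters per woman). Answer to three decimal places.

Proportion female at birth = 0.492.
Per-age-group product (1 × ASFR × survival probability):
  25: 1 × 0.1294 × 0.9865 = 0.12765
  26: 1 × 0.1556 × 0.9834 = 0.15302
  27: 1 × 0.1412 × 0.9769 = 0.13794
  28: 1 × 0.1405 × 0.9743 = 0.13689
  29: 1 × 0.1157 × 0.9573 = 0.11076
  30: 1 × 0.0977 × 0.9535 = 0.09316
  31: 1 × 0.1158 × 0.9337 = 0.10812
  32: 1 × 0.1009 × 0.9192 = 0.09275
  33: 1 × 0.0948 × 0.9030 = 0.08560
  34: 1 × 0.0824 × 0.8972 = 0.07393
  35: 1 × 0.0583 × 0.8945 = 0.05215
  36: 1 × 0.0543 × 0.8850 = 0.04806
Sum = 1.22003
NRR = 0.492 × 1.22003 = 0.60025

0.600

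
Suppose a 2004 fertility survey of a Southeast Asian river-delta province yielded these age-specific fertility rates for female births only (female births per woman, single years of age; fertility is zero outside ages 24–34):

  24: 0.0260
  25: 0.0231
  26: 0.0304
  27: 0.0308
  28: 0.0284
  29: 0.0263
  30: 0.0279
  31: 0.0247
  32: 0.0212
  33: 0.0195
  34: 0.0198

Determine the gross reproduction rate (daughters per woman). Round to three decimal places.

0.278

Sum of female ASFRs = 0.0260 + 0.0231 + 0.0304 + 0.0308 + 0.0284 + 0.0263 + 0.0279 + 0.0247 + 0.0212 + 0.0195 + 0.0198 = 0.2781
GRR = 0.2781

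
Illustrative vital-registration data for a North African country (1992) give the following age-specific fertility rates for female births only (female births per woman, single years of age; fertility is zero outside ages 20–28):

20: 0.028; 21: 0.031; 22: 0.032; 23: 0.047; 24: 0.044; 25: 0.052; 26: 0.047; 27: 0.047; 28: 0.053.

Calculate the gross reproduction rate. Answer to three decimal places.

Sum of female ASFRs = 0.028 + 0.031 + 0.032 + 0.047 + 0.044 + 0.052 + 0.047 + 0.047 + 0.053 = 0.381
GRR = 0.381

0.381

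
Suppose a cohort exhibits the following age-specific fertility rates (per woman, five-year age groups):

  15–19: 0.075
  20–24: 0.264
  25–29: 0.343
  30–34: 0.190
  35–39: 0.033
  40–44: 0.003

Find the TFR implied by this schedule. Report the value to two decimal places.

4.54

Sum of ASFRs = 0.075 + 0.264 + 0.343 + 0.190 + 0.033 + 0.003 = 0.908
TFR = 5 × 0.908 = 4.54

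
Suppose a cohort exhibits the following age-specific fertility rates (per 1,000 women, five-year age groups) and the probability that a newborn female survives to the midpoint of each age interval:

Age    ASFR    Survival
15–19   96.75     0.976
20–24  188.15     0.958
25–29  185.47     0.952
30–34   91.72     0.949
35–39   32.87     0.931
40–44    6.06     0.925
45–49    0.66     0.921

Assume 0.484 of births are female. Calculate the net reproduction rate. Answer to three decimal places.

Proportion female at birth = 0.484.
Each age group contributes 5 × ASFR × survival:
  15–19: 5 × 96.75/1000 × 0.976 = 0.47214
  20–24: 5 × 188.15/1000 × 0.958 = 0.90124
  25–29: 5 × 185.47/1000 × 0.952 = 0.88284
  30–34: 5 × 91.72/1000 × 0.949 = 0.43521
  35–39: 5 × 32.87/1000 × 0.931 = 0.15301
  40–44: 5 × 6.06/1000 × 0.925 = 0.02803
  45–49: 5 × 0.66/1000 × 0.921 = 0.00304
Sum = 2.87551
NRR = 0.484 × 2.87551 = 1.39175
NRR > 1, so each generation more than replaces itself.

1.392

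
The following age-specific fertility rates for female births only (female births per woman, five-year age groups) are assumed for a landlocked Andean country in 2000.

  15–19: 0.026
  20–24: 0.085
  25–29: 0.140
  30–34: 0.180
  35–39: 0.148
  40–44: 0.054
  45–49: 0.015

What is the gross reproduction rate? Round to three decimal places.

Sum of female ASFRs = 0.026 + 0.085 + 0.140 + 0.180 + 0.148 + 0.054 + 0.015 = 0.648
GRR = 5 × 0.648 = 3.24

3.240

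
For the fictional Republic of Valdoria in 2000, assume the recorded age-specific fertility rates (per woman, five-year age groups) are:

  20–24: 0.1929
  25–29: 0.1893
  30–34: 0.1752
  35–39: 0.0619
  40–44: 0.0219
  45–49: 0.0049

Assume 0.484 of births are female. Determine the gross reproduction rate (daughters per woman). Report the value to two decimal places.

1.56

Proportion female at birth = 0.484.
Sum of ASFRs = 0.1929 + 0.1893 + 0.1752 + 0.0619 + 0.0219 + 0.0049 = 0.6461
TFR = 5 × 0.6461 = 3.2305
GRR = 0.484 × 3.2305 = 1.56356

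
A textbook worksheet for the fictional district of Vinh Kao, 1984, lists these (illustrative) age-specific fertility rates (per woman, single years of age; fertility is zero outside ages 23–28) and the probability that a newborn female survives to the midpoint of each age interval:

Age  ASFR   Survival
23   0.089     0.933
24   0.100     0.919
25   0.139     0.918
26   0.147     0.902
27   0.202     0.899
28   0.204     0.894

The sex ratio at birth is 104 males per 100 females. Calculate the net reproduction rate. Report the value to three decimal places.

Proportion female at birth = 100 / (100 + 104) = 0.49020.
Survival-weighted fertility by age (1·fₓ·Sₓ):
  23: 1 × 0.089 × 0.933 = 0.08304
  24: 1 × 0.100 × 0.919 = 0.09190
  25: 1 × 0.139 × 0.918 = 0.12760
  26: 1 × 0.147 × 0.902 = 0.13259
  27: 1 × 0.202 × 0.899 = 0.18160
  28: 1 × 0.204 × 0.894 = 0.18238
Sum = 0.79911
NRR = 0.49020 × 0.79911 = 0.39172

0.392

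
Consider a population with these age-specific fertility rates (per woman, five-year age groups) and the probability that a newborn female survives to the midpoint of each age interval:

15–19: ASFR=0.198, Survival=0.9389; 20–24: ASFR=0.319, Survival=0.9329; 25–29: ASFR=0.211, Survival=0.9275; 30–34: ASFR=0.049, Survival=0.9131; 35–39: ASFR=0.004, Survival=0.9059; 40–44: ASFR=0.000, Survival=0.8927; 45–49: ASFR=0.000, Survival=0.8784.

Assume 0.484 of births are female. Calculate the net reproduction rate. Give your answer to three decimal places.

Proportion female at birth = 0.484.
Each age group contributes 5 × ASFR × survival:
  15–19: 5 × 0.198 × 0.9389 = 0.92951
  20–24: 5 × 0.319 × 0.9329 = 1.48798
  25–29: 5 × 0.211 × 0.9275 = 0.97851
  30–34: 5 × 0.049 × 0.9131 = 0.22371
  35–39: 5 × 0.004 × 0.9059 = 0.01812
  40–44: 5 × 0.000 × 0.8927 = 0.00000
  45–49: 5 × 0.000 × 0.8784 = 0.00000
Sum = 3.63783
NRR = 0.484 × 3.63783 = 1.76071
An NRR exceeding 1 indicates intrinsic growth under these rates.

1.761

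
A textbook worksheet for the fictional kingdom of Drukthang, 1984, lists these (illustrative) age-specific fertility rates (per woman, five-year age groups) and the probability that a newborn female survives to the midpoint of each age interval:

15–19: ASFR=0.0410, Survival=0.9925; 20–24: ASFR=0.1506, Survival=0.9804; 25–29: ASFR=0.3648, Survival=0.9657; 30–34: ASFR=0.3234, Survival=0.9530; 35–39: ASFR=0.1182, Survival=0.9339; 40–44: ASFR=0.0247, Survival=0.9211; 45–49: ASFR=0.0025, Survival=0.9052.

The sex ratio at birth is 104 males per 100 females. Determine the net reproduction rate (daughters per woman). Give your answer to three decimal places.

2.412

Proportion female at birth = 100 / (100 + 104) = 0.49020.
Survival-weighted fertility by age (5·fₓ·Sₓ):
  15–19: 5 × 0.0410 × 0.9925 = 0.20346
  20–24: 5 × 0.1506 × 0.9804 = 0.73824
  25–29: 5 × 0.3648 × 0.9657 = 1.76144
  30–34: 5 × 0.3234 × 0.9530 = 1.54100
  35–39: 5 × 0.1182 × 0.9339 = 0.55193
  40–44: 5 × 0.0247 × 0.9211 = 0.11376
  45–49: 5 × 0.0025 × 0.9052 = 0.01132
Sum = 4.92115
NRR = 0.49020 × 4.92115 = 2.41235
An NRR exceeding 1 indicates intrinsic growth under these rates.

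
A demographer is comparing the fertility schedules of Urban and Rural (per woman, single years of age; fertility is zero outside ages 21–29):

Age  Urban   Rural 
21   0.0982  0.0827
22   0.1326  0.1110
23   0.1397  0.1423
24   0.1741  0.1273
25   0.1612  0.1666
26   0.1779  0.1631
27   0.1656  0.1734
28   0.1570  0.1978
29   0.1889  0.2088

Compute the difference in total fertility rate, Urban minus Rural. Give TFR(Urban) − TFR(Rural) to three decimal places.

0.022

Urban:
  Sum of ASFRs = 0.0982 + 0.1326 + 0.1397 + 0.1741 + 0.1612 + 0.1779 + 0.1656 + 0.1570 + 0.1889 = 1.3952
  TFR = 1.3952
Rural:
  Sum of ASFRs = 0.0827 + 0.1110 + 0.1423 + 0.1273 + 0.1666 + 0.1631 + 0.1734 + 0.1978 + 0.2088 = 1.3730
  TFR = 1.373
Difference = 1.3952 − 1.373 = 0.0222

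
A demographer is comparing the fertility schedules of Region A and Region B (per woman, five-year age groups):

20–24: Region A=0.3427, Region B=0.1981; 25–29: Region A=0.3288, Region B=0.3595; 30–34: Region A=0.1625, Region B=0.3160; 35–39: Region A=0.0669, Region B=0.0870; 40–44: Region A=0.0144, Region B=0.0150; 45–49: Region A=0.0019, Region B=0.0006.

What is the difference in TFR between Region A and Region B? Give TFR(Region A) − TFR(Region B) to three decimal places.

-0.295

Region A:
  Sum of ASFRs = 0.3427 + 0.3288 + 0.1625 + 0.0669 + 0.0144 + 0.0019 = 0.9172
  TFR = 5 × 0.9172 = 4.586
Region B:
  Sum of ASFRs = 0.1981 + 0.3595 + 0.3160 + 0.0870 + 0.0150 + 0.0006 = 0.9762
  TFR = 5 × 0.9762 = 4.881
Difference = 4.586 − 4.881 = -0.295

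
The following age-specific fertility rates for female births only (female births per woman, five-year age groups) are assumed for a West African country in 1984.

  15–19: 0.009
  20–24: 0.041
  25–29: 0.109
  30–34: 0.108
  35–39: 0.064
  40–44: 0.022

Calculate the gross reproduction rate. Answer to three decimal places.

1.765

Sum of female ASFRs = 0.009 + 0.041 + 0.109 + 0.108 + 0.064 + 0.022 = 0.353
GRR = 5 × 0.353 = 1.765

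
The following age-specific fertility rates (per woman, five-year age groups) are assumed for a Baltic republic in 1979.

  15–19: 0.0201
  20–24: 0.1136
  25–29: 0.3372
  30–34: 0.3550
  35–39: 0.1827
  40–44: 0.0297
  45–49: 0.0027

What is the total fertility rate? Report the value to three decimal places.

Sum of ASFRs = 0.0201 + 0.1136 + 0.3372 + 0.3550 + 0.1827 + 0.0297 + 0.0027 = 1.0410
TFR = 5 × 1.0410 = 5.205

5.205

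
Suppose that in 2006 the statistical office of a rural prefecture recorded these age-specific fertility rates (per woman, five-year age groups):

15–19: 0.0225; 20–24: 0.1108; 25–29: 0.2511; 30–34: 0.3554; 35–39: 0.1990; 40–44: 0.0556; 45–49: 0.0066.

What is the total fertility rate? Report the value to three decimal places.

Sum of ASFRs = 0.0225 + 0.1108 + 0.2511 + 0.3554 + 0.1990 + 0.0556 + 0.0066 = 1.0010
TFR = 5 × 1.0010 = 5.005

5.005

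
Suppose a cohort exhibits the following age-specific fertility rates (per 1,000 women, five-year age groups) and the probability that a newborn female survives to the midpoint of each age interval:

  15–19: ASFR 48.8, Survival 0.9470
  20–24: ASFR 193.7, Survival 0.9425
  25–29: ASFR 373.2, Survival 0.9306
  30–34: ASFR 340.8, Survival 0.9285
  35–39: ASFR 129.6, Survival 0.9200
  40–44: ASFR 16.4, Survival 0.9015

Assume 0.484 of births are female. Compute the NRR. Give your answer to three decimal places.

2.484

Proportion female at birth = 0.484.
Each age group contributes 5 × ASFR × survival:
  15–19: 5 × 48.8/1000 × 0.9470 = 0.23107
  20–24: 5 × 193.7/1000 × 0.9425 = 0.91281
  25–29: 5 × 373.2/1000 × 0.9306 = 1.73650
  30–34: 5 × 340.8/1000 × 0.9285 = 1.58216
  35–39: 5 × 129.6/1000 × 0.9200 = 0.59616
  40–44: 5 × 16.4/1000 × 0.9015 = 0.07392
Sum = 5.13262
NRR = 0.484 × 5.13262 = 2.48419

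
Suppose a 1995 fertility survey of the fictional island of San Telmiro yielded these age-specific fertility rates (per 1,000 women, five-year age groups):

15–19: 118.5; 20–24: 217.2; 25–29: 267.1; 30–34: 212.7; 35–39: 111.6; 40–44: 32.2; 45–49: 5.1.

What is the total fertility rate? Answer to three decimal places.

Sum of ASFRs = 118.5 + 217.2 + 267.1 + 212.7 + 111.6 + 32.2 + 5.1 = 964.4
TFR = 5 × 964.4 / 1000 = 4.822

4.822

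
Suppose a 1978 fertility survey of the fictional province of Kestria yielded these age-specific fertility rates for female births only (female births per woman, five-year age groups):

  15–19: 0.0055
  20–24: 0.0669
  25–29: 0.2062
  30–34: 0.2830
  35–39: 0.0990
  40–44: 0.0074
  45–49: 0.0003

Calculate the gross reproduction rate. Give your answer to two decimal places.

Sum of female ASFRs = 0.0055 + 0.0669 + 0.2062 + 0.2830 + 0.0990 + 0.0074 + 0.0003 = 0.6683
GRR = 5 × 0.6683 = 3.3415

3.34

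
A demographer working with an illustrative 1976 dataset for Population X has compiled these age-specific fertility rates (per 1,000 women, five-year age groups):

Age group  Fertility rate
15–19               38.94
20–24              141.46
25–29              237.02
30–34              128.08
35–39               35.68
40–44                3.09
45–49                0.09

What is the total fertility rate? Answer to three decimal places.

2.922

Sum of ASFRs = 38.94 + 141.46 + 237.02 + 128.08 + 35.68 + 3.09 + 0.09 = 584.36
TFR = 5 × 584.36 / 1000 = 2.9218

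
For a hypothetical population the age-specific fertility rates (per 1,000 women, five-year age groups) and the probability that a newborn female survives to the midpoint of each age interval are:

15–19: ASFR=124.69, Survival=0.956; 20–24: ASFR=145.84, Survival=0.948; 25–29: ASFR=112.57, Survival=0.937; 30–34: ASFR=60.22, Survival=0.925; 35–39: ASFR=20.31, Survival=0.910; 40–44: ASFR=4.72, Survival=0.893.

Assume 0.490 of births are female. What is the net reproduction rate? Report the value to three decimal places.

1.081

Proportion female at birth = 0.490.
Per-age-group product (5 × ASFR × survival probability):
  15–19: 5 × 124.69/1000 × 0.956 = 0.59602
  20–24: 5 × 145.84/1000 × 0.948 = 0.69128
  25–29: 5 × 112.57/1000 × 0.937 = 0.52739
  30–34: 5 × 60.22/1000 × 0.925 = 0.27852
  35–39: 5 × 20.31/1000 × 0.910 = 0.09241
  40–44: 5 × 4.72/1000 × 0.893 = 0.02107
Sum = 2.20669
NRR = 0.490 × 2.20669 = 1.08128
NRR > 1, so each generation more than replaces itself.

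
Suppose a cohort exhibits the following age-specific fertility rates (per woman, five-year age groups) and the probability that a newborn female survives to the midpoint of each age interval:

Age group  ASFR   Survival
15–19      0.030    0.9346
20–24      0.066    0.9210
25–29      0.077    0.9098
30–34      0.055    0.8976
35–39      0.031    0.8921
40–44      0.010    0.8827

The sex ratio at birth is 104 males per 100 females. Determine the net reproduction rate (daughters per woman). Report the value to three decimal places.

0.600

Proportion female at birth = 100 / (100 + 104) = 0.49020.
Survival-weighted fertility by age (5·fₓ·Sₓ):
  15–19: 5 × 0.030 × 0.9346 = 0.14019
  20–24: 5 × 0.066 × 0.9210 = 0.30393
  25–29: 5 × 0.077 × 0.9098 = 0.35027
  30–34: 5 × 0.055 × 0.8976 = 0.24684
  35–39: 5 × 0.031 × 0.8921 = 0.13828
  40–44: 5 × 0.010 × 0.8827 = 0.04414
Sum = 1.22365
NRR = 0.49020 × 1.22365 = 0.59983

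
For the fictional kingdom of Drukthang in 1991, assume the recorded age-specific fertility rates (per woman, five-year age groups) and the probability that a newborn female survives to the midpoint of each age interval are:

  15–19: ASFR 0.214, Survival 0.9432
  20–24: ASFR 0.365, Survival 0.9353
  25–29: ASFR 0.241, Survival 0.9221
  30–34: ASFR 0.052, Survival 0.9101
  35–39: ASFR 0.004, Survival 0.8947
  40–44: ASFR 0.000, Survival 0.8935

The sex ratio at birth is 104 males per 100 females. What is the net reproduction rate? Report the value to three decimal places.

2.001

Proportion female at birth = 100 / (100 + 104) = 0.49020.
Per-age-group product (5 × ASFR × survival probability):
  15–19: 5 × 0.214 × 0.9432 = 1.00922
  20–24: 5 × 0.365 × 0.9353 = 1.70692
  25–29: 5 × 0.241 × 0.9221 = 1.11113
  30–34: 5 × 0.052 × 0.9101 = 0.23663
  35–39: 5 × 0.004 × 0.8947 = 0.01789
  40–44: 5 × 0.000 × 0.8935 = 0.00000
Sum = 4.08179
NRR = 0.49020 × 4.08179 = 2.00089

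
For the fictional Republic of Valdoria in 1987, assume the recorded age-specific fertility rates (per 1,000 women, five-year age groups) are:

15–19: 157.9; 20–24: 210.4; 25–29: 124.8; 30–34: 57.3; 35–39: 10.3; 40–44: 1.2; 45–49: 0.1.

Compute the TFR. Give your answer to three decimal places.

2.810

Sum of ASFRs = 157.9 + 210.4 + 124.8 + 57.3 + 10.3 + 1.2 + 0.1 = 562.0
TFR = 5 × 562.0 / 1000 = 2.81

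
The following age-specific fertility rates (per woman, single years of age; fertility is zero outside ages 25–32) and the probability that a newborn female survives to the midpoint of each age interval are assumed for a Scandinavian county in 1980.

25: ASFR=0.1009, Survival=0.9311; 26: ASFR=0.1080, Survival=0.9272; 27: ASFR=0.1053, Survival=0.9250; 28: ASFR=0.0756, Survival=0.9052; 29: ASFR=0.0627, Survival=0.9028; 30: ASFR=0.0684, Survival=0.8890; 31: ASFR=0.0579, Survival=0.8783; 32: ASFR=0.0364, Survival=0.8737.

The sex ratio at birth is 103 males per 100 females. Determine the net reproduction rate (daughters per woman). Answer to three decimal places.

0.276

Proportion female at birth = 100 / (100 + 103) = 0.49261.
Survival-weighted fertility by age (1·fₓ·Sₓ):
  25: 1 × 0.1009 × 0.9311 = 0.09395
  26: 1 × 0.1080 × 0.9272 = 0.10014
  27: 1 × 0.1053 × 0.9250 = 0.09740
  28: 1 × 0.0756 × 0.9052 = 0.06843
  29: 1 × 0.0627 × 0.9028 = 0.05661
  30: 1 × 0.0684 × 0.8890 = 0.06081
  31: 1 × 0.0579 × 0.8783 = 0.05085
  32: 1 × 0.0364 × 0.8737 = 0.03180
Sum = 0.55999
NRR = 0.49261 × 0.55999 = 0.27586
With NRR below 1 the population is below replacement fertility.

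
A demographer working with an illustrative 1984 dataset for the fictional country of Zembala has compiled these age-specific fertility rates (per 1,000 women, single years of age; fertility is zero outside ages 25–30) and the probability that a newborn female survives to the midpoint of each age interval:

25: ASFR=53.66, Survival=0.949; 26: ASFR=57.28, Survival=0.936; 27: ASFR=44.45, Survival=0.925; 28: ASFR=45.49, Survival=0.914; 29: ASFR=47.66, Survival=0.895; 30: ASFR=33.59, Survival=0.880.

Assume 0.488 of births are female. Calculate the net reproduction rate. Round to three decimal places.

Proportion female at birth = 0.488.
Survival-weighted fertility by age (1·fₓ·Sₓ):
  25: 1 × 53.66/1000 × 0.949 = 0.05092
  26: 1 × 57.28/1000 × 0.936 = 0.05361
  27: 1 × 44.45/1000 × 0.925 = 0.04112
  28: 1 × 45.49/1000 × 0.914 = 0.04158
  29: 1 × 47.66/1000 × 0.895 = 0.04266
  30: 1 × 33.59/1000 × 0.880 = 0.02956
Sum = 0.25945
NRR = 0.488 × 0.25945 = 0.12661
An NRR under 1 implies long-run decline under these rates.

0.127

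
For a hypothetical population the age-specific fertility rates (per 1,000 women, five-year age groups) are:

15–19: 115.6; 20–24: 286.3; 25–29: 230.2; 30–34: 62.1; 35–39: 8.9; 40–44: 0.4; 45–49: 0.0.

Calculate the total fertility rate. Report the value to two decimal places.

3.52

Sum of ASFRs = 115.6 + 286.3 + 230.2 + 62.1 + 8.9 + 0.4 + 0.0 = 703.5
TFR = 5 × 703.5 / 1000 = 3.5175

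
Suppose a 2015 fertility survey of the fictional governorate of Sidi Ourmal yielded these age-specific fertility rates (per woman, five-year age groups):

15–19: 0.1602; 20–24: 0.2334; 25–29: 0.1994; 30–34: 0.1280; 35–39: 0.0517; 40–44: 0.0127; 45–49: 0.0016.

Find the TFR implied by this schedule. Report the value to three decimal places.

3.935

Sum of ASFRs = 0.1602 + 0.2334 + 0.1994 + 0.1280 + 0.0517 + 0.0127 + 0.0016 = 0.7870
TFR = 5 × 0.7870 = 3.935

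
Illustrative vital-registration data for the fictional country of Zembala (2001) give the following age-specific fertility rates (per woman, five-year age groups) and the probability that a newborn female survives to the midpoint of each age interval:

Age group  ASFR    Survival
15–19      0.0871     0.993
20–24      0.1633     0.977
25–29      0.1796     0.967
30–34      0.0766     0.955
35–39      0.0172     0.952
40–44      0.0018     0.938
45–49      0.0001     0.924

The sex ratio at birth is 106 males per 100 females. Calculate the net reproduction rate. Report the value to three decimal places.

Proportion female at birth = 100 / (100 + 106) = 0.48544.
Per-age-group product (5 × ASFR × survival probability):
  15–19: 5 × 0.0871 × 0.993 = 0.43245
  20–24: 5 × 0.1633 × 0.977 = 0.79772
  25–29: 5 × 0.1796 × 0.967 = 0.86837
  30–34: 5 × 0.0766 × 0.955 = 0.36577
  35–39: 5 × 0.0172 × 0.952 = 0.08187
  40–44: 5 × 0.0018 × 0.938 = 0.00844
  45–49: 5 × 0.0001 × 0.924 = 0.00046
Sum = 2.55508
NRR = 0.48544 × 2.55508 = 1.24034
NRR > 1, so each generation more than replaces itself.

1.240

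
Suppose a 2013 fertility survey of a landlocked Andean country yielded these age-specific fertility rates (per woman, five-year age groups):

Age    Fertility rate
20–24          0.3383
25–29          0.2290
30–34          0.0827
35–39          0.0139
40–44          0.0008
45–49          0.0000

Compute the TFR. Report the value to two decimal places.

3.32

Sum of ASFRs = 0.3383 + 0.2290 + 0.0827 + 0.0139 + 0.0008 + 0.0000 = 0.6647
TFR = 5 × 0.6647 = 3.3235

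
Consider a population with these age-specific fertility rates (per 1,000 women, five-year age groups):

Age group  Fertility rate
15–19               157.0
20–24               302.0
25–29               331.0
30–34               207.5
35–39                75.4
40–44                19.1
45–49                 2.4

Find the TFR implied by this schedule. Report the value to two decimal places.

Sum of ASFRs = 157.0 + 302.0 + 331.0 + 207.5 + 75.4 + 19.1 + 2.4 = 1094.4
TFR = 5 × 1094.4 / 1000 = 5.472

5.47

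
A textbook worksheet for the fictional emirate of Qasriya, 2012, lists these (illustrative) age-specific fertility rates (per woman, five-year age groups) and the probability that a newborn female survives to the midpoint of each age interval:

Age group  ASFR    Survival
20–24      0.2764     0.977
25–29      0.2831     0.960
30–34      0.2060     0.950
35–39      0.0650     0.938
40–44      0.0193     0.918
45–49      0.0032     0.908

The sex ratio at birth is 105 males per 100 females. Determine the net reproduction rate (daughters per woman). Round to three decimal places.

Proportion female at birth = 100 / (100 + 105) = 0.48780.
Survival-weighted fertility by age (5·fₓ·Sₓ):
  20–24: 5 × 0.2764 × 0.977 = 1.35021
  25–29: 5 × 0.2831 × 0.960 = 1.35888
  30–34: 5 × 0.2060 × 0.950 = 0.97850
  35–39: 5 × 0.0650 × 0.938 = 0.30485
  40–44: 5 × 0.0193 × 0.918 = 0.08859
  45–49: 5 × 0.0032 × 0.908 = 0.01453
Sum = 4.09556
NRR = 0.48780 × 4.09556 = 1.99781
With NRR above 1 the population is above replacement fertility.

1.998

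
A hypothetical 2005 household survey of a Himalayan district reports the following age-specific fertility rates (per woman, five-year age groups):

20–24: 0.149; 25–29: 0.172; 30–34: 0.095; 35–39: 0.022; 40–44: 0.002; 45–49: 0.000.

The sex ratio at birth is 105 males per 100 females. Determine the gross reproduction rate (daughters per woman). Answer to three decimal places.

Proportion female at birth = 100 / (100 + 105) = 0.48780.
Sum of ASFRs = 0.149 + 0.172 + 0.095 + 0.022 + 0.002 + 0.000 = 0.440
TFR = 5 × 0.440 = 2.2
GRR = 0.48780 × 2.2 = 1.07316

1.073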